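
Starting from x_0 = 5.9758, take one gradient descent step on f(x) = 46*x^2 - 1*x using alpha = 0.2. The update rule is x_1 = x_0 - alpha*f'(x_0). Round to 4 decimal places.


We compute the gradient at x_0 and apply the update.
f'(x) = 92*x - 1
f'(5.9758) = 92*5.9758 - 1 = 548.7736
x_1 = 5.9758 - 0.2*548.7736 = -103.7789


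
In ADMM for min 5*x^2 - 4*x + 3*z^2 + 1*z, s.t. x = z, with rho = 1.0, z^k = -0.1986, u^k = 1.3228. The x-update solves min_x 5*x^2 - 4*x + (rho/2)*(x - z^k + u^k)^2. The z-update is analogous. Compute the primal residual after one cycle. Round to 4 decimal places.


ADMM iteration with rho = 1.0, z^k = -0.1986, u^k = 1.3228
Step 1: x-update.
Minimize 5*x^2 - 4*x + (1.0/2)*(x + 0.1986 + 1.3228)^2
FOC: (2*5 + 1.0)*x = 4 + 1.0*(-0.1986 - 1.3228)
x^{k+1} = 0.2253
Step 2: z-update.
Minimize 3*z^2 + 1*z + (1.0/2)*(0.2253 - z + 1.3228)^2
FOC: (2*3 + 1.0)*z = -1 + 1.0*(0.2253 + 1.3228)
z^{k+1} = 0.0783
Step 3: u-update.
u^{k+1} = 1.3228 + 0.2253 - 0.0783 = 1.4698
Step 4: Primal residual = |0.2253 - 0.0783| = 0.147


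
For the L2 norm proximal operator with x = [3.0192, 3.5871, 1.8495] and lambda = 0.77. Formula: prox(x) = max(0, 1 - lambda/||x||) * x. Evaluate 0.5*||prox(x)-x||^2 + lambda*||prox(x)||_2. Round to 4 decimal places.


Step 1: Compute ||x||.
||x|| = 5.0402
Step 2: Compute scaling factor.
scale = max(0, 1 - 0.77/5.0402) = 0.8472
Step 3: prox(x) = [2.558, 3.0391, 1.5669]
||prox(x)|| = 4.2702
Step 4: Proximal objective.
0.5*||prox-x||^2 = 0.2965
lambda*||prox|| = 3.2881
Total = 3.5845


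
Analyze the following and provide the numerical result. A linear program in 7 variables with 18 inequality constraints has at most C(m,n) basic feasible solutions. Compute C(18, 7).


Each vertex corresponds to some choice of n active constraints out of m, so the number of vertices is at most C(m, n) = m! / (n!(m-n)!).
m = 18, n = 7
Numerator: 18 * 17 * 16 * 15 * 14 * 13 * 12
Denominator: 7! = 5040
C(18, 7) = 31824


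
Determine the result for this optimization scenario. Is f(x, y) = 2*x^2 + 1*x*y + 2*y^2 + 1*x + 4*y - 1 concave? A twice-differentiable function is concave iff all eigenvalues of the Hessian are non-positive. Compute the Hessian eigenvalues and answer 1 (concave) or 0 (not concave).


The Hessian of f(x,y) = 2*x^2 + 1*x*y + 2*y^2 + 1*x + 4*y - 1 is:
H = [[4, 1], [1, 4]]
Trace = 4 + 4 = 8
Determinant = 4*4 - (1)^2 = 15
Discriminant = (8)^2 - 4*15 = 4.0
Eigenvalues: lambda_1 = 3.0, lambda_2 = 5.0
The function is not concave.

0


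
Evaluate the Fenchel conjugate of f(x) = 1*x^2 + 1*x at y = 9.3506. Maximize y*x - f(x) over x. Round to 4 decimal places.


f*(y) = sup_x {y*x - a*x^2 - b*x} = sup_x {(y-b)*x - a*x^2}
FOC: (y - b) - 2a*x = 0 => x* = (y - b)/(2a)
x* = (9.3506 - 1)/(2*1) = 4.1753
f*(9.3506) = (y-b)^2/(4a) = (9.3506 - 1)^2/(4*1)
= 69.7325/4 = 17.4331


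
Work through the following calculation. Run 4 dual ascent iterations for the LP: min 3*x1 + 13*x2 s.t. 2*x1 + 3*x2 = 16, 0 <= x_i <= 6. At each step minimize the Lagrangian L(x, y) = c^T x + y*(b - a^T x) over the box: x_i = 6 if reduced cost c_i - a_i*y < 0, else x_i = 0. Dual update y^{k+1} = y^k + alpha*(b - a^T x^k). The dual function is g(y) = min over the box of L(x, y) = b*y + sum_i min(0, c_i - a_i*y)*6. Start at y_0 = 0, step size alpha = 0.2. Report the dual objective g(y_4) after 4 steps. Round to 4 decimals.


Dual ascent for LP: min 3*x1 + 13*x2, 2*x1 + 3*x2 = 16, 0 <= x_i <= 6
Step 1: y^k = 0.0, reduced costs: (3.0, 13.0)
  x^k = (0.0, 0.0), subgradient = b - a^T x = 16.0
  y^{k+1} = 0.0 + 0.2*16.0 = 3.2
Step 2: y^k = 3.2, reduced costs: (-3.4, 3.4)
  x^k = (6.0, 0.0), subgradient = b - a^T x = 4.0
  y^{k+1} = 3.2 + 0.2*4.0 = 4.0
Step 3: y^k = 4.0, reduced costs: (-5.0, 1.0)
  x^k = (6.0, 0.0), subgradient = b - a^T x = 4.0
  y^{k+1} = 4.0 + 0.2*4.0 = 4.8
Step 4: y^k = 4.8, reduced costs: (-6.6, -1.4)
  x^k = (6.0, 6.0), subgradient = b - a^T x = -14.0
  y^{k+1} = 4.8 + 0.2*-14.0 = 2.0
Dual objective at y_4 = 2.0: reduced costs (-1.0, 7.0), box minimizer x = (6.0, 0.0)
g(y_4) = b*y + (c1 - a1*y)*x1 + (c2 - a2*y)*x2 = 16*2.0 + (-1.0)*6.0 + 7.0*0.0 = 32.0 - 6.0 + 0.0 = 26.0


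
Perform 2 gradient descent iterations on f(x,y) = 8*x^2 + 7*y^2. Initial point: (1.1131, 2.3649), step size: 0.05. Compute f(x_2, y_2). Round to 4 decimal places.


Gradient descent on f(x,y) = 8*x^2 + 7*y^2.
Starting point: (1.1131, 2.3649), alpha = 0.05
Step 1: grad_x = 2*8*1.1131 = 17.8096, grad_y = 2*7*2.3649 = 33.1086
  x_1 = 1.1131 - 0.05*17.8096 = 0.2226
  y_1 = 2.3649 - 0.05*33.1086 = 0.7095
Step 2: grad_x = 2*8*0.2226 = 3.5619, grad_y = 2*7*0.7095 = 9.9326
  x_2 = 0.2226 - 0.05*3.5619 = 0.0445
  y_2 = 0.7095 - 0.05*9.9326 = 0.2128
f(0.0445, 0.2128) = 8*0.0445^2 + 7*0.2128^2 = 0.333


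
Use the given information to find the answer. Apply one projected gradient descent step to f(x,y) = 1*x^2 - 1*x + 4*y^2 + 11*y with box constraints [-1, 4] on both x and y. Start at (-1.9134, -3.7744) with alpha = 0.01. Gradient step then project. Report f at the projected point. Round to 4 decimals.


Step 1: Compute gradient at (-1.9134, -3.7744).
grad_x = 2*1*-1.9134 - 1 = -4.8268
grad_y = 2*4*-3.7744 + 11 = -19.1952
Step 2: Gradient step.
x_raw = -1.9134 - 0.01*-4.8268 = -1.8651
y_raw = -3.7744 - 0.01*-19.1952 = -3.5824
Step 3: Project onto [-1, 4].
x_proj = clip(-1.8651) = -1.0
y_proj = clip(-3.5824) = -1.0
Step 4: Evaluate f.
f(-1.0, -1.0) = -5.0


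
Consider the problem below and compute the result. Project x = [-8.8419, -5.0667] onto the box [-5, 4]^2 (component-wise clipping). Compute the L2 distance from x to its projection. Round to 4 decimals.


Project each component onto [-5, 4].
clip(-8.8419) = -5.0, clip(-5.0667) = -5.0
Projection = [-5.0, -5.0]
Squared diffs: [14.7602, 0.0044]
Distance = sqrt(14.7646) = 3.8425


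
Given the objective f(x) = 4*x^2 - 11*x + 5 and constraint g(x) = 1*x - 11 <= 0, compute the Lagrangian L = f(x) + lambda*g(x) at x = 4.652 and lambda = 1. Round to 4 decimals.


Step 1: Evaluate f(x).
f(4.652) = 4*4.652^2 - 11*4.652 + 5 = 40.3924
Step 2: Evaluate g(x).
g(4.652) = 1*4.652 - 11 = -6.348
Step 3: Compute Lagrangian.
L = 40.3924 + 1*-6.348 = 34.0444


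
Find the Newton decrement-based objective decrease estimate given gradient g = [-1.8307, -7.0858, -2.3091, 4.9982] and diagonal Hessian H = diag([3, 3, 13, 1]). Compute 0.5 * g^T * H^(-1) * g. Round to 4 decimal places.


Step 1: H is diagonal, so H^(-1) * g = [-0.6102, -2.3619, -0.1776, 4.9982].
Step 2: g^T H^(-1) g = sum_i g_i^2 / H_ii
  = (-1.8307)^2/3 + (-7.0858)^2/3 + (-2.3091)^2/13 + (4.9982)^2/1
  = 1.1172 + 16.7362 + 0.4101 + 24.982 = 43.2455
Step 3: Objective decrease = 0.5 * g^T H^(-1) g = 21.6227


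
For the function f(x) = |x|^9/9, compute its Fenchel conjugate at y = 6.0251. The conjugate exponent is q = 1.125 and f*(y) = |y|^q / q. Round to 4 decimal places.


The conjugate exponent q satisfies 1/p + 1/q = 1.
p = 9, so q = 9/(9 - 1) = 1.125
|y|^q = 6.0251^1.125 = 7.5415
f*(6.0251) = 7.5415 / 1.125 = 6.7036


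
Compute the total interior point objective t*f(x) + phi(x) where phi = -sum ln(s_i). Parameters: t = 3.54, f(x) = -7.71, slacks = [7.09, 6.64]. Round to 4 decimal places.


Step 1: Compute log-barrier.
ln values: [1.9587, 1.8931]
phi = -(1.9587 + 1.8931) = -3.8518
Step 2: Compute augmented objective.
t*f(x) = 3.54*-7.71 = -27.2934
Total = -27.2934 - 3.8518 = -31.1452


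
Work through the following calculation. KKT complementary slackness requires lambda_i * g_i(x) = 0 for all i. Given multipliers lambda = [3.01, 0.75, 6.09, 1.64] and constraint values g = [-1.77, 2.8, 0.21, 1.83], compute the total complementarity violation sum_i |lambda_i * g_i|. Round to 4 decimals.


KKT complementary slackness check:
lambda_1 * g_1 = 3.01 * -1.77 = -5.3277
lambda_2 * g_2 = 0.75 * 2.8 = 2.1
lambda_3 * g_3 = 6.09 * 0.21 = 1.2789
lambda_4 * g_4 = 1.64 * 1.83 = 3.0012
Total violation = 5.3277 + 2.1 + 1.2789 + 3.0012 = 11.7078


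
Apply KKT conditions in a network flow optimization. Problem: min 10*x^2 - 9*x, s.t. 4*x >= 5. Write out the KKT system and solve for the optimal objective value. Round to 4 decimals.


Step 1: Try lambda = 0 (constraint inactive).
x_unc = 9/(2*10) = 0.45
Check: 4*0.45 = 1.8 < 5 -- violated!
Step 2: Constraint must be active: 4*x = 5
x* = 5/4 = 1.25
lambda = (2*10*1.25 - 9)/4 = 4.0
Step 3: Compute optimal value.
f(x*) = 10*1.25^2 - 9*1.25 = 4.375


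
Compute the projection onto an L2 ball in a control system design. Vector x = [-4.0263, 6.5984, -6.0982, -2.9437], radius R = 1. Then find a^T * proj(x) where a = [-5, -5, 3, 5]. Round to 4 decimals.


Step 1: Compute ||x|| (intermediates to 6 decimals).
||x|| = sqrt((-4.0263)^2 + 6.5984^2 + (-6.0982)^2 + (-2.9437)^2) = 10.276351
Step 2: Project.
Since ||x|| > R, scale = R/||x|| = 1/10.276351 = 0.097311, proj(x) = scale * x
proj(x) = [-0.391803, 0.642097, -0.593422, -0.286454]
Step 3: Dot product.
a^T * proj(x) = -5*(-0.391803) - 5*0.642097 + 3*(-0.593422) + 5*(-0.286454) = -4.464


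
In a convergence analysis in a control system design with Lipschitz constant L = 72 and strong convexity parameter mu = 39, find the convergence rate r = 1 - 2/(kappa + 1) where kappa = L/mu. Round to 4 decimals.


Step 1: Compute the condition number.
kappa = L/mu = 72/39 = 1.8462
Step 2: Compute the convergence rate.
r = 1 - 2/(kappa + 1) = 1 - 2*mu/(L + mu) = (L - mu)/(L + mu) = 33/111 = 0.2973


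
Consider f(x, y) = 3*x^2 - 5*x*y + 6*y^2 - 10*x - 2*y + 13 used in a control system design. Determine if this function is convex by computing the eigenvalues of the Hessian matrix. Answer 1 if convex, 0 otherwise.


The Hessian of f(x,y) = 3*x^2 - 5*x*y + 6*y^2 - 10*x - 2*y + 13 is:
H = [[6, -5], [-5, 12]]
Trace = 6 + 12 = 18
Determinant = 6*12 - (-5)^2 = 47
Discriminant = (18)^2 - 4*47 = 136.0
Eigenvalues: lambda_1 = 3.169, lambda_2 = 14.831
The function is convex.

1


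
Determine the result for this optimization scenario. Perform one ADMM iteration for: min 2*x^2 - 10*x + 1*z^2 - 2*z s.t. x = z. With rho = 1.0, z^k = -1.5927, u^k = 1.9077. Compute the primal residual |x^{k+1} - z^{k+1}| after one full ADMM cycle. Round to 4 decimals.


ADMM iteration with rho = 1.0, z^k = -1.5927, u^k = 1.9077
Step 1: x-update.
Minimize 2*x^2 - 10*x + (1.0/2)*(x + 1.5927 + 1.9077)^2
FOC: (2*2 + 1.0)*x = 10 + 1.0*(-1.5927 - 1.9077)
x^{k+1} = 1.2999
Step 2: z-update.
Minimize 1*z^2 - 2*z + (1.0/2)*(1.2999 - z + 1.9077)^2
FOC: (2*1 + 1.0)*z = 2 + 1.0*(1.2999 + 1.9077)
z^{k+1} = 1.7359
Step 3: u-update.
u^{k+1} = 1.9077 + 1.2999 - 1.7359 = 1.4717
Step 4: Primal residual = |1.2999 - 1.7359| = 0.436


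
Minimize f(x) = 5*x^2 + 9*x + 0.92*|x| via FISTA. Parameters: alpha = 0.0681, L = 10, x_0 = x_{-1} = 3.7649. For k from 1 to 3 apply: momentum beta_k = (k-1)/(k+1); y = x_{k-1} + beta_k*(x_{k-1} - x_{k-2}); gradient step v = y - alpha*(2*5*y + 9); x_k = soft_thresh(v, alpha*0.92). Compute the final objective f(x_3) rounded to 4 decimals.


FISTA on f(x) = 5*x^2 + 9*x + 0.92*|x|
L = 10, alpha = 0.0681
Iteration 1: beta = 0.0, y = 3.7649 + 0.0*(3.7649 - 3.7649) = 3.7649
  grad(y) = 46.649, v = y - alpha*grad = 0.5881
  prox(v) = soft_thresh(0.5881, 0.0627) = 0.5255
Iteration 2: beta = 0.3333, y = 0.5255 + 0.3333*(0.5255 - 3.7649) = -0.5544
  grad(y) = 3.4563, v = y - alpha*grad = -0.7897
  prox(v) = soft_thresh(-0.7897, 0.0627) = -0.7271
Iteration 3: beta = 0.5, y = -0.7271 + 0.5*(-0.7271 - 0.5255) = -1.3534
  grad(y) = -4.5336, v = y - alpha*grad = -1.0446
  prox(v) = soft_thresh(-1.0446, 0.0627) = -0.982
f(x_3) = 5*(-0.982)^2 + 9*(-0.982) + 0.92*|-0.982| = -3.113


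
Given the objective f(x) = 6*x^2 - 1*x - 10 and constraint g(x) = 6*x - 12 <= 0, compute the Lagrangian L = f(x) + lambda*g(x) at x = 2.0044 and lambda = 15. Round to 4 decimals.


Step 1: Evaluate f(x).
f(2.0044) = 6*2.0044^2 - 1*2.0044 - 10 = 12.1013
Step 2: Evaluate g(x).
g(2.0044) = 6*2.0044 - 12 = 0.0264
Step 3: Compute Lagrangian.
L = 12.1013 + 15*0.0264 = 12.4973


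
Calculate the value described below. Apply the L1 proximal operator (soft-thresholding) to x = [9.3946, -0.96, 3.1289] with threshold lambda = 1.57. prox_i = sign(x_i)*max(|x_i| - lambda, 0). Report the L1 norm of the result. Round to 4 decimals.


Soft-thresholding with lambda = 1.57:
prox(9.3946) = sign(9.3946)*max(|9.3946| - 1.57, 0) = 7.8246
prox(-0.96) = sign(-0.96)*max(|-0.96| - 1.57, 0) = 0.0
prox(3.1289) = sign(3.1289)*max(|3.1289| - 1.57, 0) = 1.5589
prox(x) = [7.8246, 0.0, 1.5589]
||prox(x)||_1 = 7.8246 + 0.0 + 1.5589 = 9.3835


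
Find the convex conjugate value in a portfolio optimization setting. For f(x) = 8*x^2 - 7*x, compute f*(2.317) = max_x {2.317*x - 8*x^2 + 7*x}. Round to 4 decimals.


f*(y) = sup_x {y*x - a*x^2 - b*x} = sup_x {(y-b)*x - a*x^2}
FOC: (y - b) - 2a*x = 0 => x* = (y - b)/(2a)
x* = (2.317 + 7)/(2*8) = 0.5823
f*(2.317) = (y-b)^2/(4a) = (2.317 + 7)^2/(4*8)
= 86.8065/32 = 2.7127


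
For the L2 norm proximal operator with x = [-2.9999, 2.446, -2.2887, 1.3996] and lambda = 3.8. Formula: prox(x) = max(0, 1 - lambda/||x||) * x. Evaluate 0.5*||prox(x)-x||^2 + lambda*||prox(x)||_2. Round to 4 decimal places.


Step 1: Compute ||x||.
||x|| = 4.7095
Step 2: Compute scaling factor.
scale = max(0, 1 - 3.8/4.7095) = 0.1931
Step 3: prox(x) = [-0.5793, 0.4724, -0.442, 0.2703]
||prox(x)|| = 0.9095
Step 4: Proximal objective.
0.5*||prox-x||^2 = 7.22
lambda*||prox|| = 3.4561
Total = 10.6761


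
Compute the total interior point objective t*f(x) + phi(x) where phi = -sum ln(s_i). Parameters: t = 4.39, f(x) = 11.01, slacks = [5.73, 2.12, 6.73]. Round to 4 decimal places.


Step 1: Compute log-barrier.
ln values: [1.7457, 0.7514, 1.9066]
phi = -(1.7457 + 0.7514 + 1.9066) = -4.4037
Step 2: Compute augmented objective.
t*f(x) = 4.39*11.01 = 48.3339
Total = 48.3339 - 4.4037 = 43.9302


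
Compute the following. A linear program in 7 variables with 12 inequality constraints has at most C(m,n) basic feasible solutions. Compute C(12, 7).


Each vertex corresponds to some choice of n active constraints out of m, so the number of vertices is at most C(m, n) = m! / (n!(m-n)!).
m = 12, n = 7
Numerator: 12 * 11 * 10 * 9 * 8 * 7 * 6
Denominator: 7! = 5040
C(12, 7) = 792


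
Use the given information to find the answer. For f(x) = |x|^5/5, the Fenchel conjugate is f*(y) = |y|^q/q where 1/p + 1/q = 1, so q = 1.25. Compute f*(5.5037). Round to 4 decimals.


The conjugate exponent q satisfies 1/p + 1/q = 1.
p = 5, so q = 5/(5 - 1) = 1.25
|y|^q = 5.5037^1.25 = 8.4298
f*(5.5037) = 8.4298 / 1.25 = 6.7439


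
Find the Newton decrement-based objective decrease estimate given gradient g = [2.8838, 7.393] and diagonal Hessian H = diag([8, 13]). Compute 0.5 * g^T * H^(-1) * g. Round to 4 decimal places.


Step 1: H is diagonal, so H^(-1) * g = [0.3605, 0.5687].
Step 2: g^T H^(-1) g = sum_i g_i^2 / H_ii
  = (2.8838)^2/8 + (7.393)^2/13
  = 1.0395 + 4.2043 = 5.2439
Step 3: Objective decrease = 0.5 * g^T H^(-1) g = 2.6219


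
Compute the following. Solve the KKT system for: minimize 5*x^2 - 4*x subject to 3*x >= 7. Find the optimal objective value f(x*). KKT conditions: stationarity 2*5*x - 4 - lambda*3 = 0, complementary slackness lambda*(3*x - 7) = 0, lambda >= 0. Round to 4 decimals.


Step 1: Try lambda = 0 (constraint inactive).
x_unc = 4/(2*5) = 0.4
Check: 3*0.4 = 1.2 < 7 -- violated!
Step 2: Constraint must be active: 3*x = 7
x* = 7/3 = 2.3333 (rounded; the exact value 7/3 is used below)
lambda = (2*5*(7/3) - 4)/3 = 6.4444
Step 3: Compute optimal value.
f(x*) = 5*(7/3)^2 - 4*(7/3) = 17.8889


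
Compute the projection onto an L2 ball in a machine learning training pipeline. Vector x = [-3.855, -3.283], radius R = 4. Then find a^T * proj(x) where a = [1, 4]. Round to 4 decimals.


Step 1: Compute ||x|| (intermediates to 6 decimals).
||x|| = sqrt((-3.855)^2 + (-3.283)^2) = 5.063508
Step 2: Project.
Since ||x|| > R, scale = R/||x|| = 4/5.063508 = 0.789966, proj(x) = scale * x
proj(x) = [-3.045319, -2.593458]
Step 3: Dot product.
a^T * proj(x) = 1*(-3.045319) + 4*(-2.593458) = -13.4192


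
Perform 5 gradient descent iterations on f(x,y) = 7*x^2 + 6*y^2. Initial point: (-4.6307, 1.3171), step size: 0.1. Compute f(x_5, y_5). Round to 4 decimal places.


Gradient descent on f(x,y) = 7*x^2 + 6*y^2.
Starting point: (-4.6307, 1.3171), alpha = 0.1
Step 1: grad_x = 2*7*-4.6307 = -64.8298, grad_y = 2*6*1.3171 = 15.8052
  x_1 = -4.6307 - 0.1*-64.8298 = 1.8523
  y_1 = 1.3171 - 0.1*15.8052 = -0.2634
Step 2: grad_x = 2*7*1.8523 = 25.9319, grad_y = 2*6*-0.2634 = -3.161
  x_2 = 1.8523 - 0.1*25.9319 = -0.7409
  y_2 = -0.2634 - 0.1*-3.161 = 0.0527
Step 3: grad_x = 2*7*-0.7409 = -10.3728, grad_y = 2*6*0.0527 = 0.6322
  x_3 = -0.7409 - 0.1*-10.3728 = 0.2964
  y_3 = 0.0527 - 0.1*0.6322 = -0.0105
Step 4: grad_x = 2*7*0.2964 = 4.1491, grad_y = 2*6*-0.0105 = -0.1264
  x_4 = 0.2964 - 0.1*4.1491 = -0.1185
  y_4 = -0.0105 - 0.1*-0.1264 = 0.0021
Step 5: grad_x = 2*7*-0.1185 = -1.6596, grad_y = 2*6*0.0021 = 0.0253
  x_5 = -0.1185 - 0.1*-1.6596 = 0.0474
  y_5 = 0.0021 - 0.1*0.0253 = -0.0004
f(0.0474, -0.0004) = 7*0.0474^2 + 6*(-0.0004)^2 = 0.0157


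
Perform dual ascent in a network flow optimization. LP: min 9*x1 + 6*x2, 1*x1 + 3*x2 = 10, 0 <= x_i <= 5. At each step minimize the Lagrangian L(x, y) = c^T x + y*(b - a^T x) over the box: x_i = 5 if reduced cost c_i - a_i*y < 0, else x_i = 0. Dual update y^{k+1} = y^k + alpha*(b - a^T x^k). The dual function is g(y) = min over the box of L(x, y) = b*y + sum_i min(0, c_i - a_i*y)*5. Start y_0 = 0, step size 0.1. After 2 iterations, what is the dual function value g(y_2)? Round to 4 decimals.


Dual ascent for LP: min 9*x1 + 6*x2, 1*x1 + 3*x2 = 10, 0 <= x_i <= 5
Step 1: y^k = 0.0, reduced costs: (9.0, 6.0)
  x^k = (0.0, 0.0), subgradient = b - a^T x = 10.0
  y^{k+1} = 0.0 + 0.1*10.0 = 1.0
Step 2: y^k = 1.0, reduced costs: (8.0, 3.0)
  x^k = (0.0, 0.0), subgradient = b - a^T x = 10.0
  y^{k+1} = 1.0 + 0.1*10.0 = 2.0
Dual objective at y_2 = 2.0: reduced costs (7.0, 0.0), box minimizer x = (0.0, 0.0)
g(y_2) = b*y + (c1 - a1*y)*x1 + (c2 - a2*y)*x2 = 10*2.0 + 7.0*0.0 + 0.0*0.0 = 20.0 + 0.0 + 0.0 = 20.0


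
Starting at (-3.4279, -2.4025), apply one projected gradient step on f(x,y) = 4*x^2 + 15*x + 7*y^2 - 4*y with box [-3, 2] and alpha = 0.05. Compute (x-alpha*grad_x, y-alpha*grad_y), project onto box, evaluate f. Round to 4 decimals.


Step 1: Compute gradient at (-3.4279, -2.4025).
grad_x = 2*4*-3.4279 + 15 = -12.4232
grad_y = 2*7*-2.4025 - 4 = -37.635
Step 2: Gradient step.
x_raw = -3.4279 - 0.05*-12.4232 = -2.8067
y_raw = -2.4025 - 0.05*-37.635 = -0.5208
Step 3: Project onto [-3, 2].
x_proj = clip(-2.8067) = -2.8067
y_proj = clip(-0.5208) = -0.5208
Step 4: Evaluate f.
f(-2.8067, -0.5208) = -6.6087


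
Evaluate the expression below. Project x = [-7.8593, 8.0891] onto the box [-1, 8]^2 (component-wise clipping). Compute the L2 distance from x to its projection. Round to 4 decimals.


Project each component onto [-1, 8].
clip(-7.8593) = -1.0, clip(8.0891) = 8.0
Projection = [-1.0, 8.0]
Squared diffs: [47.05, 0.0079]
Distance = sqrt(47.0579) = 6.8599


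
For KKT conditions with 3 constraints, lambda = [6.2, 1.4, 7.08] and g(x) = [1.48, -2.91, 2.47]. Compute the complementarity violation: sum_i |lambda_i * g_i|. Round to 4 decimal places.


KKT complementary slackness check:
lambda_1 * g_1 = 6.2 * 1.48 = 9.176
lambda_2 * g_2 = 1.4 * -2.91 = -4.074
lambda_3 * g_3 = 7.08 * 2.47 = 17.4876
Total violation = 9.176 + 4.074 + 17.4876 = 30.7376


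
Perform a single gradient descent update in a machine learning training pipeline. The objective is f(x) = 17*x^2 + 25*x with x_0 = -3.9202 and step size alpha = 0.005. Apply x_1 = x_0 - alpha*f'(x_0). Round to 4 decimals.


We compute the gradient at x_0 and apply the update.
f'(x) = 34*x + 25
f'(-3.9202) = 34*-3.9202 + 25 = -108.2868
x_1 = -3.9202 - 0.005*-108.2868 = -3.3788


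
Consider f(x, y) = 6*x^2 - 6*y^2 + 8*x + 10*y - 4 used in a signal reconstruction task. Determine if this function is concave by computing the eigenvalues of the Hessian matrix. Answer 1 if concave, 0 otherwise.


The Hessian of f(x,y) = 6*x^2 - 6*y^2 + 8*x + 10*y - 4 is:
H = [[12, 0], [0, -12]]
Trace = 12 - 12 = 0
Determinant = 12*-12 - (0)^2 = -144
Discriminant = (0)^2 - 4*-144 = 576.0
Eigenvalues: lambda_1 = -12.0, lambda_2 = 12.0
The function is not concave.

0


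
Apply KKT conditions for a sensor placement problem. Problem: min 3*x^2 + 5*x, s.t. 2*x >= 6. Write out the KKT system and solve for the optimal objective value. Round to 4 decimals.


Step 1: Try lambda = 0 (constraint inactive).
x_unc = -5/(2*3) = -0.8333
Check: 2*-0.8333 = -1.6666 < 6 -- violated!
Step 2: Constraint must be active: 2*x = 6
x* = 6/2 = 3.0
lambda = (2*3*3.0 + 5)/2 = 11.5
Step 3: Compute optimal value.
f(x*) = 3*3.0^2 + 5*3.0 = 42.0


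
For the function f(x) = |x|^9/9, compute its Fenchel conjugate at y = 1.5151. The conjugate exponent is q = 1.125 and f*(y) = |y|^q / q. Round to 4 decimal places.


The conjugate exponent q satisfies 1/p + 1/q = 1.
p = 9, so q = 9/(9 - 1) = 1.125
|y|^q = 1.5151^1.125 = 1.5959
f*(1.5151) = 1.5959 / 1.125 = 1.4185


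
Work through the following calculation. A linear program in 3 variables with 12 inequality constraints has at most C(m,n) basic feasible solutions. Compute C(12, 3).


Each vertex corresponds to some choice of n active constraints out of m, so the number of vertices is at most C(m, n) = m! / (n!(m-n)!).
m = 12, n = 3
Numerator: 12 * 11 * 10
Denominator: 3! = 6
C(12, 3) = 220


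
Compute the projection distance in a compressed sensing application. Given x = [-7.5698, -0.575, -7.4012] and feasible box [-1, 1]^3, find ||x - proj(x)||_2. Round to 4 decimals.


Project each component onto [-1, 1].
clip(-7.5698) = -1.0, clip(-0.575) = -0.575, clip(-7.4012) = -1.0
Projection = [-1.0, -0.575, -1.0]
Squared diffs: [43.1623, 0.0, 40.9754]
Distance = sqrt(84.1377) = 9.1727


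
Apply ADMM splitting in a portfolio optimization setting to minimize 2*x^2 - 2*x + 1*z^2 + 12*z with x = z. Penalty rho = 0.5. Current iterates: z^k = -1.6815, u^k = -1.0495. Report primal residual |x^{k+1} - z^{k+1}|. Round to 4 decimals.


ADMM iteration with rho = 0.5, z^k = -1.6815, u^k = -1.0495
Step 1: x-update.
Minimize 2*x^2 - 2*x + (0.5/2)*(x + 1.6815 - 1.0495)^2
FOC: (2*2 + 0.5)*x = 2 + 0.5*(-1.6815 + 1.0495)
x^{k+1} = 0.3742
Step 2: z-update.
Minimize 1*z^2 + 12*z + (0.5/2)*(0.3742 - z - 1.0495)^2
FOC: (2*1 + 0.5)*z = -12 + 0.5*(0.3742 - 1.0495)
z^{k+1} = -4.9351
Step 3: u-update.
u^{k+1} = -1.0495 + 0.3742 + 4.9351 = 4.2598
Step 4: Primal residual = |0.3742 + 4.9351| = 5.3093


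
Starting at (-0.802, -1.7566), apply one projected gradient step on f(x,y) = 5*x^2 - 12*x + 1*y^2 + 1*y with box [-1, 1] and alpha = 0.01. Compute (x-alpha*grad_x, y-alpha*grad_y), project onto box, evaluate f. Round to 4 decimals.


Step 1: Compute gradient at (-0.802, -1.7566).
grad_x = 2*5*-0.802 - 12 = -20.02
grad_y = 2*1*-1.7566 + 1 = -2.5132
Step 2: Gradient step.
x_raw = -0.802 - 0.01*-20.02 = -0.6018
y_raw = -1.7566 - 0.01*-2.5132 = -1.7315
Step 3: Project onto [-1, 1].
x_proj = clip(-0.6018) = -0.6018
y_proj = clip(-1.7315) = -1.0
Step 4: Evaluate f.
f(-0.6018, -1.0) = 9.0324


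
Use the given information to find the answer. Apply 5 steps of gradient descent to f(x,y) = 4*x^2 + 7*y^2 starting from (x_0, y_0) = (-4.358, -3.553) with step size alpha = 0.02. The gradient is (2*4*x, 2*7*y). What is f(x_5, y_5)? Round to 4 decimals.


Gradient descent on f(x,y) = 4*x^2 + 7*y^2.
Starting point: (-4.358, -3.553), alpha = 0.02
Step 1: grad_x = 2*4*-4.358 = -34.864, grad_y = 2*7*-3.553 = -49.742
  x_1 = -4.358 - 0.02*-34.864 = -3.6607
  y_1 = -3.553 - 0.02*-49.742 = -2.5582
Step 2: grad_x = 2*4*-3.6607 = -29.2858, grad_y = 2*7*-2.5582 = -35.8142
  x_2 = -3.6607 - 0.02*-29.2858 = -3.075
  y_2 = -2.5582 - 0.02*-35.8142 = -1.8419
Step 3: grad_x = 2*4*-3.075 = -24.6, grad_y = 2*7*-1.8419 = -25.7863
  x_3 = -3.075 - 0.02*-24.6 = -2.583
  y_3 = -1.8419 - 0.02*-25.7863 = -1.3262
Step 4: grad_x = 2*4*-2.583 = -20.664, grad_y = 2*7*-1.3262 = -18.5661
  x_4 = -2.583 - 0.02*-20.664 = -2.1697
  y_4 = -1.3262 - 0.02*-18.5661 = -0.9548
Step 5: grad_x = 2*4*-2.1697 = -17.3578, grad_y = 2*7*-0.9548 = -13.3676
  x_5 = -2.1697 - 0.02*-17.3578 = -1.8226
  y_5 = -0.9548 - 0.02*-13.3676 = -0.6875
f(-1.8226, -0.6875) = 4*(-1.8226)^2 + 7*(-0.6875)^2 = 16.5954


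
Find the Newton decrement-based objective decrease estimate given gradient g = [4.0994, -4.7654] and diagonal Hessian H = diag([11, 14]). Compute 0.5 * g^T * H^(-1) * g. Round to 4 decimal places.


Step 1: H is diagonal, so H^(-1) * g = [0.3727, -0.3404].
Step 2: g^T H^(-1) g = sum_i g_i^2 / H_ii
  = (4.0994)^2/11 + (-4.7654)^2/14
  = 1.5277 + 1.6221 = 3.1498
Step 3: Objective decrease = 0.5 * g^T H^(-1) g = 1.5749


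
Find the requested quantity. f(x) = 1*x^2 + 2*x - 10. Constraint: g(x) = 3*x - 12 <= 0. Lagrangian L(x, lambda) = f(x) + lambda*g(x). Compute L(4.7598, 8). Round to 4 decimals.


Step 1: Evaluate f(x).
f(4.7598) = 1*4.7598^2 + 2*4.7598 - 10 = 22.1753
Step 2: Evaluate g(x).
g(4.7598) = 3*4.7598 - 12 = 2.2794
Step 3: Compute Lagrangian.
L = 22.1753 + 8*2.2794 = 40.4105


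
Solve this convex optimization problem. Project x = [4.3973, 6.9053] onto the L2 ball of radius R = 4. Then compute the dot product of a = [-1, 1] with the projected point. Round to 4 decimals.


Step 1: Compute ||x|| (intermediates to 6 decimals).
||x|| = sqrt(4.3973^2 + 6.9053^2) = 8.186539
Step 2: Project.
Since ||x|| > R, scale = R/||x|| = 4/8.186539 = 0.488607, proj(x) = scale * x
proj(x) = [2.148552, 3.373978]
Step 3: Dot product.
a^T * proj(x) = -1*2.148552 + 1*3.373978 = 1.2254


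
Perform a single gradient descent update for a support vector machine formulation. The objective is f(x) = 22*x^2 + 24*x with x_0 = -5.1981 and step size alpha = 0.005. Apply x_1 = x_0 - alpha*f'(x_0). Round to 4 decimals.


We compute the gradient at x_0 and apply the update.
f'(x) = 44*x + 24
f'(-5.1981) = 44*-5.1981 + 24 = -204.7164
x_1 = -5.1981 - 0.005*-204.7164 = -4.1745


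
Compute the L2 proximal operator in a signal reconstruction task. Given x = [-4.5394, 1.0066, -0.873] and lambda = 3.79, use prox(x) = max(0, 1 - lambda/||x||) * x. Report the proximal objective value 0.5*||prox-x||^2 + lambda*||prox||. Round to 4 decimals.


Step 1: Compute ||x||.
||x|| = 4.7309
Step 2: Compute scaling factor.
scale = max(0, 1 - 3.79/4.7309) = 0.1989
Step 3: prox(x) = [-0.9028, 0.2002, -0.1736]
||prox(x)|| = 0.9409
Step 4: Proximal objective.
0.5*||prox-x||^2 = 7.1821
lambda*||prox|| = 3.566
Total = 10.7481


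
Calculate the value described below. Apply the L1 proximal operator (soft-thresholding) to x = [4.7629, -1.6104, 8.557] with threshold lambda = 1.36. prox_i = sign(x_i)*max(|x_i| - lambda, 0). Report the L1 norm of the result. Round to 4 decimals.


Soft-thresholding with lambda = 1.36:
prox(4.7629) = sign(4.7629)*max(|4.7629| - 1.36, 0) = 3.4029
prox(-1.6104) = sign(-1.6104)*max(|-1.6104| - 1.36, 0) = -0.2504
prox(8.557) = sign(8.557)*max(|8.557| - 1.36, 0) = 7.197
prox(x) = [3.4029, -0.2504, 7.197]
||prox(x)||_1 = 3.4029 + 0.2504 + 7.197 = 10.8503


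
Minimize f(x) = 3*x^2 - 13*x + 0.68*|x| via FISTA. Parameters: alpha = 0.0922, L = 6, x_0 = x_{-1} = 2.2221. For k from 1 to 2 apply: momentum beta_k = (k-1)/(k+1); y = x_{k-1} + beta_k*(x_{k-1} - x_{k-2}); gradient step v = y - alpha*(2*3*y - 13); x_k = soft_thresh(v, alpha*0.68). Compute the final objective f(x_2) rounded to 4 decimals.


FISTA on f(x) = 3*x^2 - 13*x + 0.68*|x|
L = 6, alpha = 0.0922
Iteration 1: beta = 0.0, y = 2.2221 + 0.0*(2.2221 - 2.2221) = 2.2221
  grad(y) = 0.3326, v = y - alpha*grad = 2.1914
  prox(v) = soft_thresh(2.1914, 0.0627) = 2.1287
Iteration 2: beta = 0.3333, y = 2.1287 + 0.3333*(2.1287 - 2.2221) = 2.0976
  grad(y) = -0.4143, v = y - alpha*grad = 2.1358
  prox(v) = soft_thresh(2.1358, 0.0627) = 2.0731
f(x_2) = 3*2.0731^2 - 13*2.0731 + 0.68*|2.0731| = -12.6474


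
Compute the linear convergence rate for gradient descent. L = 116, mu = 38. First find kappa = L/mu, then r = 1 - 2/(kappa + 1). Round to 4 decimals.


Step 1: Compute the condition number.
kappa = L/mu = 116/38 = 3.0526
Step 2: Compute the convergence rate.
r = 1 - 2/(kappa + 1) = 1 - 2*mu/(L + mu) = (L - mu)/(L + mu) = 78/154 = 0.5065


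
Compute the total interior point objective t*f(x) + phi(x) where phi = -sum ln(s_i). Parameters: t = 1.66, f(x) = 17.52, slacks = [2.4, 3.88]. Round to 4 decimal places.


Step 1: Compute log-barrier.
ln values: [0.8755, 1.3558]
phi = -(0.8755 + 1.3558) = -2.2313
Step 2: Compute augmented objective.
t*f(x) = 1.66*17.52 = 29.0832
Total = 29.0832 - 2.2313 = 26.8519


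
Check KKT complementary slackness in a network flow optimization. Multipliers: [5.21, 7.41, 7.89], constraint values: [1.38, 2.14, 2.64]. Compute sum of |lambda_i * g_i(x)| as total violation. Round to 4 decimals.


KKT complementary slackness check:
lambda_1 * g_1 = 5.21 * 1.38 = 7.1898
lambda_2 * g_2 = 7.41 * 2.14 = 15.8574
lambda_3 * g_3 = 7.89 * 2.64 = 20.8296
Total violation = 7.1898 + 15.8574 + 20.8296 = 43.8768


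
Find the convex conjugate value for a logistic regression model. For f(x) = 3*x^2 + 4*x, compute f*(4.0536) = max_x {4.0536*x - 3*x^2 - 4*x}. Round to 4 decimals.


f*(y) = sup_x {y*x - a*x^2 - b*x} = sup_x {(y-b)*x - a*x^2}
FOC: (y - b) - 2a*x = 0 => x* = (y - b)/(2a)
x* = (4.0536 - 4)/(2*3) = 0.0089
f*(4.0536) = (y-b)^2/(4a) = (4.0536 - 4)^2/(4*3)
= 0.0029/12 = 0.0002


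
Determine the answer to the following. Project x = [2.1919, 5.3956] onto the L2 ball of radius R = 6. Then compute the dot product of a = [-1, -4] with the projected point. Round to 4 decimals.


Step 1: Compute ||x|| (intermediates to 6 decimals).
||x|| = sqrt(2.1919^2 + 5.3956^2) = 5.823824
Step 2: Project.
Since ||x|| <= R, proj = x (no scaling needed).
proj(x) = [2.1919, 5.3956]
Step 3: Dot product.
a^T * proj(x) = -1*2.1919 - 4*5.3956 = -23.7743


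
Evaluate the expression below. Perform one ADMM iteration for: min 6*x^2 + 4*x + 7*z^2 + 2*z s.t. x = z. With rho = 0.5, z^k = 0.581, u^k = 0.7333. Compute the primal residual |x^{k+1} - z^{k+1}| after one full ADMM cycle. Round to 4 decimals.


ADMM iteration with rho = 0.5, z^k = 0.581, u^k = 0.7333
Step 1: x-update.
Minimize 6*x^2 + 4*x + (0.5/2)*(x - 0.581 + 0.7333)^2
FOC: (2*6 + 0.5)*x = -4 + 0.5*(0.581 - 0.7333)
x^{k+1} = -0.3261
Step 2: z-update.
Minimize 7*z^2 + 2*z + (0.5/2)*(-0.3261 - z + 0.7333)^2
FOC: (2*7 + 0.5)*z = -2 + 0.5*(-0.3261 + 0.7333)
z^{k+1} = -0.1239
Step 3: u-update.
u^{k+1} = 0.7333 - 0.3261 + 0.1239 = 0.5311
Step 4: Primal residual = |-0.3261 + 0.1239| = 0.2022


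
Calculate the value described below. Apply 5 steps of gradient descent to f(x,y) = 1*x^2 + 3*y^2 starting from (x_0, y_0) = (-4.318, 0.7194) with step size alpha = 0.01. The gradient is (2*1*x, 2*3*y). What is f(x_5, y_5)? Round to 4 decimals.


Gradient descent on f(x,y) = 1*x^2 + 3*y^2.
Starting point: (-4.318, 0.7194), alpha = 0.01
Step 1: grad_x = 2*1*-4.318 = -8.636, grad_y = 2*3*0.7194 = 4.3164
  x_1 = -4.318 - 0.01*-8.636 = -4.2316
  y_1 = 0.7194 - 0.01*4.3164 = 0.6762
Step 2: grad_x = 2*1*-4.2316 = -8.4633, grad_y = 2*3*0.6762 = 4.0574
  x_2 = -4.2316 - 0.01*-8.4633 = -4.147
  y_2 = 0.6762 - 0.01*4.0574 = 0.6357
Step 3: grad_x = 2*1*-4.147 = -8.294, grad_y = 2*3*0.6357 = 3.814
  x_3 = -4.147 - 0.01*-8.294 = -4.0641
  y_3 = 0.6357 - 0.01*3.814 = 0.5975
Step 4: grad_x = 2*1*-4.0641 = -8.1281, grad_y = 2*3*0.5975 = 3.5851
  x_4 = -4.0641 - 0.01*-8.1281 = -3.9828
  y_4 = 0.5975 - 0.01*3.5851 = 0.5617
Step 5: grad_x = 2*1*-3.9828 = -7.9656, grad_y = 2*3*0.5617 = 3.37
  x_5 = -3.9828 - 0.01*-7.9656 = -3.9031
  y_5 = 0.5617 - 0.01*3.37 = 0.528
f(-3.9031, 0.528) = 1*(-3.9031)^2 + 3*0.528^2 = 16.0707


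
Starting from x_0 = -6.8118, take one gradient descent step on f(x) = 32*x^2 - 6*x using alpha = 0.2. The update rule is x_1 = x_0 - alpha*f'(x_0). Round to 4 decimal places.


We compute the gradient at x_0 and apply the update.
f'(x) = 64*x - 6
f'(-6.8118) = 64*-6.8118 - 6 = -441.9552
x_1 = -6.8118 - 0.2*-441.9552 = 81.5792


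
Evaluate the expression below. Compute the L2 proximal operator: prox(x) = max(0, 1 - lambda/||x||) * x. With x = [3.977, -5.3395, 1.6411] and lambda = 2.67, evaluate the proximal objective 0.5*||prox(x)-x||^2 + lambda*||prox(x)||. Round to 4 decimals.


Step 1: Compute ||x||.
||x|| = 6.8571
Step 2: Compute scaling factor.
scale = max(0, 1 - 2.67/6.8571) = 0.6106
Step 3: prox(x) = [2.4284, -3.2604, 1.0021]
||prox(x)|| = 4.1871
Step 4: Proximal objective.
0.5*||prox-x||^2 = 3.5645
lambda*||prox|| = 11.1796
Total = 14.744


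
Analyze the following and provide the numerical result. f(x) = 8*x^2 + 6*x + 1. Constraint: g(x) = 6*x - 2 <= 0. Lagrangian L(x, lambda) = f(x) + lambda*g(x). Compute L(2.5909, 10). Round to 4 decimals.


Step 1: Evaluate f(x).
f(2.5909) = 8*2.5909^2 + 6*2.5909 + 1 = 70.2475
Step 2: Evaluate g(x).
g(2.5909) = 6*2.5909 - 2 = 13.5454
Step 3: Compute Lagrangian.
L = 70.2475 + 10*13.5454 = 205.7015


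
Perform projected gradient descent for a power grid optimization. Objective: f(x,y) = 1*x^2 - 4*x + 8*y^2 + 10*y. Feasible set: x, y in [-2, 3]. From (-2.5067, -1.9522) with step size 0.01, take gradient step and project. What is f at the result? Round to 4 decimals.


Step 1: Compute gradient at (-2.5067, -1.9522).
grad_x = 2*1*-2.5067 - 4 = -9.0134
grad_y = 2*8*-1.9522 + 10 = -21.2352
Step 2: Gradient step.
x_raw = -2.5067 - 0.01*-9.0134 = -2.4166
y_raw = -1.9522 - 0.01*-21.2352 = -1.7398
Step 3: Project onto [-2, 3].
x_proj = clip(-2.4166) = -2.0
y_proj = clip(-1.7398) = -1.7398
Step 4: Evaluate f.
f(-2.0, -1.7398) = 18.8181


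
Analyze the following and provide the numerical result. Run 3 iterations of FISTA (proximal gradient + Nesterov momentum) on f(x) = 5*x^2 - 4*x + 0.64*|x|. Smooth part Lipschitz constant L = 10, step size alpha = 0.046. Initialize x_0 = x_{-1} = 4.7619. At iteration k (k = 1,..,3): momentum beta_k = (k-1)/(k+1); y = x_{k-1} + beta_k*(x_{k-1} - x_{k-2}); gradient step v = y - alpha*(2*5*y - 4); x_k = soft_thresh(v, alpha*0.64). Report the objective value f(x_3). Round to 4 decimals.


FISTA on f(x) = 5*x^2 - 4*x + 0.64*|x|
L = 10, alpha = 0.046
Iteration 1: beta = 0.0, y = 4.7619 + 0.0*(4.7619 - 4.7619) = 4.7619
  grad(y) = 43.619, v = y - alpha*grad = 2.7554
  prox(v) = soft_thresh(2.7554, 0.0294) = 2.726
Iteration 2: beta = 0.3333, y = 2.726 + 0.3333*(2.726 - 4.7619) = 2.0473
  grad(y) = 16.4735, v = y - alpha*grad = 1.2896
  prox(v) = soft_thresh(1.2896, 0.0294) = 1.2601
Iteration 3: beta = 0.5, y = 1.2601 + 0.5*(1.2601 - 2.726) = 0.5272
  grad(y) = 1.272, v = y - alpha*grad = 0.4687
  prox(v) = soft_thresh(0.4687, 0.0294) = 0.4392
f(x_3) = 5*0.4392^2 - 4*0.4392 + 0.64*|0.4392| = -0.5112


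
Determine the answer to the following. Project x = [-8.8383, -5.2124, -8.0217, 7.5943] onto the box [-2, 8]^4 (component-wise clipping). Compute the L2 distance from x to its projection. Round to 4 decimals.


Project each component onto [-2, 8].
clip(-8.8383) = -2.0, clip(-5.2124) = -2.0, clip(-8.0217) = -2.0, clip(7.5943) = 7.5943
Projection = [-2.0, -2.0, -2.0, 7.5943]
Squared diffs: [46.7623, 10.3195, 36.2609, 0.0]
Distance = sqrt(93.3427) = 9.6614


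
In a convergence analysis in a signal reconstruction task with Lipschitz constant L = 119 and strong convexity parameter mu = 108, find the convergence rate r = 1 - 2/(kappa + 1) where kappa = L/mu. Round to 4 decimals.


Step 1: Compute the condition number.
kappa = L/mu = 119/108 = 1.1019
Step 2: Compute the convergence rate.
r = 1 - 2/(kappa + 1) = 1 - 2*mu/(L + mu) = (L - mu)/(L + mu) = 11/227 = 0.0485


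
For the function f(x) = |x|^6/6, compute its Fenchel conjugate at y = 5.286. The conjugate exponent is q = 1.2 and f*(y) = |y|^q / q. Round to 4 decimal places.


The conjugate exponent q satisfies 1/p + 1/q = 1.
p = 6, so q = 6/(6 - 1) = 1.2
|y|^q = 5.286^1.2 = 7.3748
f*(5.286) = 7.3748 / 1.2 = 6.1457


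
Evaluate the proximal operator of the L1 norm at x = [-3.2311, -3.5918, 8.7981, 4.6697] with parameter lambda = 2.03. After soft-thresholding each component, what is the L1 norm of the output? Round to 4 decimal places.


Soft-thresholding with lambda = 2.03:
prox(-3.2311) = sign(-3.2311)*max(|-3.2311| - 2.03, 0) = -1.2011
prox(-3.5918) = sign(-3.5918)*max(|-3.5918| - 2.03, 0) = -1.5618
prox(8.7981) = sign(8.7981)*max(|8.7981| - 2.03, 0) = 6.7681
prox(4.6697) = sign(4.6697)*max(|4.6697| - 2.03, 0) = 2.6397
prox(x) = [-1.2011, -1.5618, 6.7681, 2.6397]
||prox(x)||_1 = 1.2011 + 1.5618 + 6.7681 + 2.6397 = 12.1707


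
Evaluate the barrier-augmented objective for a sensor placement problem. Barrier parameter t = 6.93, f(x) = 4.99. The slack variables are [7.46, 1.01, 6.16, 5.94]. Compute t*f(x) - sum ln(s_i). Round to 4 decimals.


Step 1: Compute log-barrier.
ln values: [2.0096, 0.01, 1.8181, 1.7817]
phi = -(2.0096 + 0.01 + 1.8181 + 1.7817) = -5.6193
Step 2: Compute augmented objective.
t*f(x) = 6.93*4.99 = 34.5807
Total = 34.5807 - 5.6193 = 28.9614


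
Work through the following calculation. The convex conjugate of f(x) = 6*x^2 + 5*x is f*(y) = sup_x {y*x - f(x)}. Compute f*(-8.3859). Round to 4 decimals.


f*(y) = sup_x {y*x - a*x^2 - b*x} = sup_x {(y-b)*x - a*x^2}
FOC: (y - b) - 2a*x = 0 => x* = (y - b)/(2a)
x* = (-8.3859 - 5)/(2*6) = -1.1155
f*(-8.3859) = (y-b)^2/(4a) = (-8.3859 - 5)^2/(4*6)
= 179.1823/24 = 7.4659


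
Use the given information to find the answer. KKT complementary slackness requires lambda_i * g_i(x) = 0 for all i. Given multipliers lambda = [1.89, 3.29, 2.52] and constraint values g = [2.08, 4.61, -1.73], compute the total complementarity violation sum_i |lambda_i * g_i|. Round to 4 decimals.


KKT complementary slackness check:
lambda_1 * g_1 = 1.89 * 2.08 = 3.9312
lambda_2 * g_2 = 3.29 * 4.61 = 15.1669
lambda_3 * g_3 = 2.52 * -1.73 = -4.3596
Total violation = 3.9312 + 15.1669 + 4.3596 = 23.4577


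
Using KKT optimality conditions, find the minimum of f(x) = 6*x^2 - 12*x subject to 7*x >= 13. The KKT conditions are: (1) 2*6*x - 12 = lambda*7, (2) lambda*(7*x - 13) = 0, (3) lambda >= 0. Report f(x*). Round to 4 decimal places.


Step 1: Try lambda = 0 (constraint inactive).
x_unc = 12/(2*6) = 1.0
Check: 7*1.0 = 7.0 < 13 -- violated!
Step 2: Constraint must be active: 7*x = 13
x* = 13/7 = 1.8571 (rounded; the exact value 13/7 is used below)
lambda = (2*6*(13/7) - 12)/7 = 1.4694
Step 3: Compute optimal value.
f(x*) = 6*(13/7)^2 - 12*(13/7) = -1.5918


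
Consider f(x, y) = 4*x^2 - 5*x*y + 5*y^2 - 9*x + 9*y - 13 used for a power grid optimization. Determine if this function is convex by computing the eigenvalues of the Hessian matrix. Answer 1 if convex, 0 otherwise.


The Hessian of f(x,y) = 4*x^2 - 5*x*y + 5*y^2 - 9*x + 9*y - 13 is:
H = [[8, -5], [-5, 10]]
Trace = 8 + 10 = 18
Determinant = 8*10 - (-5)^2 = 55
Discriminant = (18)^2 - 4*55 = 104.0
Eigenvalues: lambda_1 = 3.901, lambda_2 = 14.099
The function is convex.

1


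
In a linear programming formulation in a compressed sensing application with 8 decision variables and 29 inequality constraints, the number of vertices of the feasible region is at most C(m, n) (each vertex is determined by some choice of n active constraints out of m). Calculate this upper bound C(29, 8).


Each vertex corresponds to some choice of n active constraints out of m, so the number of vertices is at most C(m, n) = m! / (n!(m-n)!).
m = 29, n = 8
Numerator: 29 * 28 * 27 * 26 * 25 * 24 * 23 * 22
Denominator: 8! = 40320
C(29, 8) = 4292145


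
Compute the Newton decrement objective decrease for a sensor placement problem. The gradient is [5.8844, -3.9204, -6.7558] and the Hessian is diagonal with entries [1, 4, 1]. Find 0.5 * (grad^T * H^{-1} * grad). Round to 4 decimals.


Step 1: H is diagonal, so H^(-1) * g = [5.8844, -0.9801, -6.7558].
Step 2: g^T H^(-1) g = sum_i g_i^2 / H_ii
  = (5.8844)^2/1 + (-3.9204)^2/4 + (-6.7558)^2/1
  = 34.6262 + 3.8424 + 45.6408 = 84.1094
Step 3: Objective decrease = 0.5 * g^T H^(-1) g = 42.0547
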